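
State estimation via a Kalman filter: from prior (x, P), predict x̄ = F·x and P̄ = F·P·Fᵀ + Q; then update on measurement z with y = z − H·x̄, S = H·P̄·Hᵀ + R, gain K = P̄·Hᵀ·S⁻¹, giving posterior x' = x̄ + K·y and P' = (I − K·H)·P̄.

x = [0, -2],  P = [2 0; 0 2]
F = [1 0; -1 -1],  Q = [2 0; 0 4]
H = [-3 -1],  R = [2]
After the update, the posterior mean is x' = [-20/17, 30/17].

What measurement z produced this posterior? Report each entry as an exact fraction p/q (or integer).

x̄ = F·x = [0, 2]
P̄ = F·P·Fᵀ + Q = [4 -2; -2 8]
S = H·P̄·Hᵀ + R = [34]
K = P̄·Hᵀ·S⁻¹ = [-5/17; -1/17]
x' − x̄ = [-20/17, -4/17] = K·y
y = (KᵀK)⁻¹·Kᵀ·(x' − x̄) = [4]
z = y + H·x̄ = [4] + [-2] = [2]

z = [2]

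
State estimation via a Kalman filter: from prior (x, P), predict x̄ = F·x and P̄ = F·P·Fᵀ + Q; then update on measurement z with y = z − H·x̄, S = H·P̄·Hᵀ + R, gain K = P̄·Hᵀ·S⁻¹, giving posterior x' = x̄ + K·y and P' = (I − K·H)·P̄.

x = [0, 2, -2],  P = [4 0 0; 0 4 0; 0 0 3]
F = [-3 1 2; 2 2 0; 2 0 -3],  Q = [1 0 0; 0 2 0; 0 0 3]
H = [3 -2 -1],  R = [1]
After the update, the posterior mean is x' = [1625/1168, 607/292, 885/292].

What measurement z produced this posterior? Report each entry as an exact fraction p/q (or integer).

z = [-3]

x̄ = F·x = [-2, 4, 6]
P̄ = F·P·Fᵀ + Q = [53 -16 -42; -16 34 16; -42 16 46]
S = H·P̄·Hᵀ + R = [1168]
K = P̄·Hᵀ·S⁻¹ = [233/1168; -33/292; -51/292]
x' − x̄ = [3961/1168, -561/292, -867/292] = K·y
y = (KᵀK)⁻¹·Kᵀ·(x' − x̄) = [17]
z = y + H·x̄ = [17] + [-20] = [-3]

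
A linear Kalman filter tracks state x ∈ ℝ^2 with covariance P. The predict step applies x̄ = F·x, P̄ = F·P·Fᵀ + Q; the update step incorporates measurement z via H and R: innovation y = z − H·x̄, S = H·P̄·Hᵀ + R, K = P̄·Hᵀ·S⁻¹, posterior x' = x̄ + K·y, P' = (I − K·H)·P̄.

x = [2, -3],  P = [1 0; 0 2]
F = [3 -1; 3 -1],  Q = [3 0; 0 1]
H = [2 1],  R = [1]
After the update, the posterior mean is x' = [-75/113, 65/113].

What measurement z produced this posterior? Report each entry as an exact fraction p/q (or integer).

x̄ = F·x = [9, 9]
P̄ = F·P·Fᵀ + Q = [14 11; 11 12]
S = H·P̄·Hᵀ + R = [113]
K = P̄·Hᵀ·S⁻¹ = [39/113; 34/113]
x' − x̄ = [-1092/113, -952/113] = K·y
y = (KᵀK)⁻¹·Kᵀ·(x' − x̄) = [-28]
z = y + H·x̄ = [-28] + [27] = [-1]

z = [-1]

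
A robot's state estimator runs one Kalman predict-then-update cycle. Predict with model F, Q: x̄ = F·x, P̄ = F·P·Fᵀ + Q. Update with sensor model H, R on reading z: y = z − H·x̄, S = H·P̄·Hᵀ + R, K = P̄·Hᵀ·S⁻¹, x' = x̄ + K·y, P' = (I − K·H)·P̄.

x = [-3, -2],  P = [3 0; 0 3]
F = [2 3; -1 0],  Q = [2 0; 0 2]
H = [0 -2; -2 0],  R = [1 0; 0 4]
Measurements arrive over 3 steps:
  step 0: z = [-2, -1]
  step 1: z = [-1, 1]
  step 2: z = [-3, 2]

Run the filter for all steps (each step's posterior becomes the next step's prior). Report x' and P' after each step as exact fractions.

step 0: x̄ = F·x = [-12, 3]
step 0: P̄ = F·P·Fᵀ + Q = [41 -6; -6 5]
step 0: y = z − H·x̄ = [4, -25]
step 0: S = H·P̄·Hᵀ + R = [21 -24; -24 168]
step 0: K = P̄·Hᵀ·S⁻¹ = [2/123 -239/492; -58/123 1/246]
step 0: x' = x̄ + K·y = [103/492, 83/82]
step 0: P' = (I − K·H)·P̄ = [239/246 -1/123; -1/123 29/123]
step 1: x̄ = F·x = [425/123, -103/492]
step 1: P̄ = F·P·Fᵀ + Q = [973/123 -236/123; -236/123 731/246]
step 1: y = z − H·x̄ = [-349/246, 973/123]
step 1: S = H·P̄·Hᵀ + R = [1585/123 -944/123; -944/123 4384/123]
step 1: K = P̄·Hᵀ·S⁻¹ = [59/1539 -10727/24624; -701/1539 59/6156]
step 1: x' = x̄ + K·y = [-371/8208, 263/513]
step 1: P' = (I − K·H)·P̄ = [10727/12312 -59/3078; -59/3078 701/3078]
step 2: x̄ = F·x = [5941/4104, 371/8208]
step 2: P̄ = F·P·Fᵀ + Q = [11242/1539 -10373/6156; -10373/6156 35351/12312]
step 2: y = z − H·x̄ = [-11941/4104, 10045/2052]
step 2: S = H·P̄·Hᵀ + R = [38429/3078 -10373/1539; -10373/1539 51124/1539]
step 2: K = P̄·Hᵀ·S⁻¹ = [20746/568371 -491513/1136742; -517247/1136742 10373/1136742]
step 2: x' = x̄ + K·y = [-440615/568371, 6428563/4546968]
step 2: P' = (I − K·H)·P̄ = [491513/568371 -10373/568371; -10373/568371 517247/2273484]

step 0: x' = [103/492, 83/82], P' = [239/246 -1/123; -1/123 29/123]
step 1: x' = [-371/8208, 263/513], P' = [10727/12312 -59/3078; -59/3078 701/3078]
step 2: x' = [-440615/568371, 6428563/4546968], P' = [491513/568371 -10373/568371; -10373/568371 517247/2273484]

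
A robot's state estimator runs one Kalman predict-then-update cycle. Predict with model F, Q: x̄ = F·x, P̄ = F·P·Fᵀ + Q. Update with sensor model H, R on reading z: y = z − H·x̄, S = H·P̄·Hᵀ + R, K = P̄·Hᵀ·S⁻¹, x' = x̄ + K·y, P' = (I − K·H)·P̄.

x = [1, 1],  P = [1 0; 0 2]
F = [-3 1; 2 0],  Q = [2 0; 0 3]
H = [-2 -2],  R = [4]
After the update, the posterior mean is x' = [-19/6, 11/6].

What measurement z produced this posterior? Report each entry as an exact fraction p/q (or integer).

z = [3]

x̄ = F·x = [-2, 2]
P̄ = F·P·Fᵀ + Q = [13 -6; -6 7]
S = H·P̄·Hᵀ + R = [36]
K = P̄·Hᵀ·S⁻¹ = [-7/18; -1/18]
x' − x̄ = [-7/6, -1/6] = K·y
y = (KᵀK)⁻¹·Kᵀ·(x' − x̄) = [3]
z = y + H·x̄ = [3] + [0] = [3]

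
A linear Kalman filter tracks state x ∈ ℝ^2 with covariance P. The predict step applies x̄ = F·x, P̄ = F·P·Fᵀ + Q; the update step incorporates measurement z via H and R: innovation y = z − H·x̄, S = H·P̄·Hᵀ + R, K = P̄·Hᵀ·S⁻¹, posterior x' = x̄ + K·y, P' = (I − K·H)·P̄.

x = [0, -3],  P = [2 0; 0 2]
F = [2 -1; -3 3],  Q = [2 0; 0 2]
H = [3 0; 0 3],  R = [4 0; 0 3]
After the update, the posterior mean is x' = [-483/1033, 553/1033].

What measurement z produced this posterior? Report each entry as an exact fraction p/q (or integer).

z = [-1, 2]

x̄ = F·x = [3, -9]
P̄ = F·P·Fᵀ + Q = [12 -18; -18 38]
S = H·P̄·Hᵀ + R = [112 -162; -162 345]
K = P̄·Hᵀ·S⁻¹ = [306/1033 -18/1033; -27/2066 335/1033]
x' − x̄ = [-3582/1033, 9850/1033] = K·y
y = (KᵀK)⁻¹·Kᵀ·(x' − x̄) = [-10, 29]
z = y + H·x̄ = [-10, 29] + [9, -27] = [-1, 2]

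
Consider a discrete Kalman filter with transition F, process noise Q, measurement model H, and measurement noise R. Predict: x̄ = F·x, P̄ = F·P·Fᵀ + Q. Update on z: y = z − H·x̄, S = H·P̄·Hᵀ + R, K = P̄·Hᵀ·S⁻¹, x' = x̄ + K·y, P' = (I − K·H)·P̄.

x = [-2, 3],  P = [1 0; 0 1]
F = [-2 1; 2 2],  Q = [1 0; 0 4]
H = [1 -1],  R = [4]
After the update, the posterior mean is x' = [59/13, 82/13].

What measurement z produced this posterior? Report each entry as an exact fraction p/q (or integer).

z = [-3]

x̄ = F·x = [7, 2]
P̄ = F·P·Fᵀ + Q = [6 -2; -2 12]
S = H·P̄·Hᵀ + R = [26]
K = P̄·Hᵀ·S⁻¹ = [4/13; -7/13]
x' − x̄ = [-32/13, 56/13] = K·y
y = (KᵀK)⁻¹·Kᵀ·(x' − x̄) = [-8]
z = y + H·x̄ = [-8] + [5] = [-3]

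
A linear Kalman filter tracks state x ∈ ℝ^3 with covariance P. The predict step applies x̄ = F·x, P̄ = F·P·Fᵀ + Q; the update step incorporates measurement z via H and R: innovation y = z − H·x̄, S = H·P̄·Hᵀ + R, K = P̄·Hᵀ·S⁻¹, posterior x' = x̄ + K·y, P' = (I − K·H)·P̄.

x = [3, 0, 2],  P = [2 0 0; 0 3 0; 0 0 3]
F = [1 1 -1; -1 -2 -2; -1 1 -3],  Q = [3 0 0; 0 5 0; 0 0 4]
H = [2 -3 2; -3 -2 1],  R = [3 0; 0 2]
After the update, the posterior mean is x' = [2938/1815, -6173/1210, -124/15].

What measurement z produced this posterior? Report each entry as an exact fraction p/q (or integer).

x̄ = F·x = [1, -7, -9]
P̄ = F·P·Fᵀ + Q = [11 -2 10; -2 31 14; 10 14 36]
S = H·P̄·Hᵀ + R = [406 44; 44 121]
K = P̄·Hᵀ·S⁻¹ = [302/2145 -4913/23595; -197/1430 -2336/7865; 29/195 -46/195]
x' − x̄ = [1123/1815, 2297/1210, 11/15] = K·y
y = (KᵀK)⁻¹·Kᵀ·(x' − x̄) = [-3, -5]
z = y + H·x̄ = [-3, -5] + [5, 2] = [2, -3]

z = [2, -3]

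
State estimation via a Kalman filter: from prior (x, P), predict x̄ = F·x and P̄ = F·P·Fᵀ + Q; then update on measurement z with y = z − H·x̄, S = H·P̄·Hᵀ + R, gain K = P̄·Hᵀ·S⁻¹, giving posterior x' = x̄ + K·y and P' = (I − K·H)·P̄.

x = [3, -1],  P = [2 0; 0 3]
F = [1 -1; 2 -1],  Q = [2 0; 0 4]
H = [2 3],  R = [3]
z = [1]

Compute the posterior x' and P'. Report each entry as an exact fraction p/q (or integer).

x̄ = F·x = [4, 7]
P̄ = F·P·Fᵀ + Q = [7 7; 7 15]
y = z − H·x̄ = [-28]
S = H·P̄·Hᵀ + R = [250]
K = P̄·Hᵀ·S⁻¹ = [7/50; 59/250]
x' = x̄ + K·y = [2/25, 49/125]
P' = (I − K·H)·P̄ = [21/10 -63/50; -63/50 269/250]

x' = [2/25, 49/125]
P' = [21/10 -63/50; -63/50 269/250]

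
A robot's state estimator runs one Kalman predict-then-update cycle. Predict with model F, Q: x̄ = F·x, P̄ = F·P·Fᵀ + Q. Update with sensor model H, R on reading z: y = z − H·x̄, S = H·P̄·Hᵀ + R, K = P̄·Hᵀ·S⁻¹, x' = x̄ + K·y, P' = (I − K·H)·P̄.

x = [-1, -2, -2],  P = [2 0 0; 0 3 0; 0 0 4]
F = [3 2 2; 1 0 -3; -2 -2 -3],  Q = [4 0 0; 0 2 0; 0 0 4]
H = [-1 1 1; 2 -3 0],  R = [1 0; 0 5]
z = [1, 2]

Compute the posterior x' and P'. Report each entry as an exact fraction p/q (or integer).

x' = [-37223/19003, -37519/19003, 20808/19003]
P' = [147018/19003 106002/19003 27728/19003; 106002/19003 85588/19003 12392/19003; 27728/19003 12392/19003 28292/19003]

x̄ = F·x = [-11, 5, 12]
P̄ = F·P·Fᵀ + Q = [50 -18 -48; -18 40 32; -48 32 60]
y = z − H·x̄ = [-27, 39]
S = H·P̄·Hᵀ + R = [347 -502; -502 781]
K = P̄·Hᵀ·S⁻¹ = [-13288/19003 -4794/19003; -8022/19003 -8952/19003; 12956/19003 3656/19003]
x' = x̄ + K·y = [-37223/19003, -37519/19003, 20808/19003]
P' = (I − K·H)·P̄ = [147018/19003 106002/19003 27728/19003; 106002/19003 85588/19003 12392/19003; 27728/19003 12392/19003 28292/19003]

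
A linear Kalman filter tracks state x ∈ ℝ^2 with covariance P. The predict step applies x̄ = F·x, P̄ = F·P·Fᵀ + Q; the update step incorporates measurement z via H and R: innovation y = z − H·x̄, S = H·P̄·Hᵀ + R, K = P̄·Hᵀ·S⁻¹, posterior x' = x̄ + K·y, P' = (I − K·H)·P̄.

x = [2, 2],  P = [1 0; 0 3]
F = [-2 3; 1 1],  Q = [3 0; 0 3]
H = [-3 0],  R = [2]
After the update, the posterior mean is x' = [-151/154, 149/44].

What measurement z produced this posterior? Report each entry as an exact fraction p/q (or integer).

x̄ = F·x = [2, 4]
P̄ = F·P·Fᵀ + Q = [34 7; 7 7]
S = H·P̄·Hᵀ + R = [308]
K = P̄·Hᵀ·S⁻¹ = [-51/154; -3/44]
x' − x̄ = [-459/154, -27/44] = K·y
y = (KᵀK)⁻¹·Kᵀ·(x' − x̄) = [9]
z = y + H·x̄ = [9] + [-6] = [3]

z = [3]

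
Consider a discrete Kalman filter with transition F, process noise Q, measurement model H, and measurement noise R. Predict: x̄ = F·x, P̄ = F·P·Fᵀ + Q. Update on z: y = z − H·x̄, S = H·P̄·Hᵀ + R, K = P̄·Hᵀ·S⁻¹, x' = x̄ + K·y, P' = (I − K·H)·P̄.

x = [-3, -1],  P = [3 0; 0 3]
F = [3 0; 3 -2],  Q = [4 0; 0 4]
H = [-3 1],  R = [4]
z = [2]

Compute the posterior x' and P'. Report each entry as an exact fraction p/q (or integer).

x̄ = F·x = [-9, -7]
P̄ = F·P·Fᵀ + Q = [31 27; 27 43]
y = z − H·x̄ = [-18]
S = H·P̄·Hᵀ + R = [164]
K = P̄·Hᵀ·S⁻¹ = [-33/82; -19/82]
x' = x̄ + K·y = [-72/41, -116/41]
P' = (I − K·H)·P̄ = [182/41 480/41; 480/41 1402/41]

x' = [-72/41, -116/41]
P' = [182/41 480/41; 480/41 1402/41]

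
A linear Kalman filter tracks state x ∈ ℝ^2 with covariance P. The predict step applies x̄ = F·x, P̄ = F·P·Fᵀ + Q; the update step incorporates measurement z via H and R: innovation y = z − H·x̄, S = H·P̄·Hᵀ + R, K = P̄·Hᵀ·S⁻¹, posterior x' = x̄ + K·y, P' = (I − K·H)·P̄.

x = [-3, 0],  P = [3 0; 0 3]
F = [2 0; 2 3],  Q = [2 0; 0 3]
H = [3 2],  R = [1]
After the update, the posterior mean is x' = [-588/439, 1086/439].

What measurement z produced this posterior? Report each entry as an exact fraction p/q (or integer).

x̄ = F·x = [-6, -6]
P̄ = F·P·Fᵀ + Q = [14 12; 12 42]
S = H·P̄·Hᵀ + R = [439]
K = P̄·Hᵀ·S⁻¹ = [66/439; 120/439]
x' − x̄ = [2046/439, 3720/439] = K·y
y = (KᵀK)⁻¹·Kᵀ·(x' − x̄) = [31]
z = y + H·x̄ = [31] + [-30] = [1]

z = [1]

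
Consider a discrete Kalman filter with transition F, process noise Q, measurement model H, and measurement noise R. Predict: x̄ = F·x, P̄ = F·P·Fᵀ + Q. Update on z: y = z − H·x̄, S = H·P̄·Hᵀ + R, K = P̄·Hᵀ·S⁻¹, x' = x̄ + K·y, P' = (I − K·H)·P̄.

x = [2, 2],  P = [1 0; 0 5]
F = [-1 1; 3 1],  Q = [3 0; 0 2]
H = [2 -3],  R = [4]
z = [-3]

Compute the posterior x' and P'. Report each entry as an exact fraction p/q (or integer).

x' = [63/40, 89/40]
P' = [81/10 53/10; 53/10 39/10]

x̄ = F·x = [0, 8]
P̄ = F·P·Fᵀ + Q = [9 2; 2 16]
y = z − H·x̄ = [21]
S = H·P̄·Hᵀ + R = [160]
K = P̄·Hᵀ·S⁻¹ = [3/40; -11/40]
x' = x̄ + K·y = [63/40, 89/40]
P' = (I − K·H)·P̄ = [81/10 53/10; 53/10 39/10]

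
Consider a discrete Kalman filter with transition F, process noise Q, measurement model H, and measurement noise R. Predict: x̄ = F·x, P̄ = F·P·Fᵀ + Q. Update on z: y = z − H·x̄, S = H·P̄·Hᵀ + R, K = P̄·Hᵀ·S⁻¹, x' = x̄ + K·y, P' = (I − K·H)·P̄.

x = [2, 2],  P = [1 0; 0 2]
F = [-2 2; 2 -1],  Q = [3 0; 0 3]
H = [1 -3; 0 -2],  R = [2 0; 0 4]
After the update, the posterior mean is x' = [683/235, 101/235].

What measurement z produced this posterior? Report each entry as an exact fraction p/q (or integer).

z = [2, -2]

x̄ = F·x = [0, 2]
P̄ = F·P·Fᵀ + Q = [15 -8; -8 9]
S = H·P̄·Hᵀ + R = [146 70; 70 40]
K = P̄·Hᵀ·S⁻¹ = [22/47 -197/470; -7/47 -89/470]
x' − x̄ = [683/235, -369/235] = K·y
y = (KᵀK)⁻¹·Kᵀ·(x' − x̄) = [8, 2]
z = y + H·x̄ = [8, 2] + [-6, -4] = [2, -2]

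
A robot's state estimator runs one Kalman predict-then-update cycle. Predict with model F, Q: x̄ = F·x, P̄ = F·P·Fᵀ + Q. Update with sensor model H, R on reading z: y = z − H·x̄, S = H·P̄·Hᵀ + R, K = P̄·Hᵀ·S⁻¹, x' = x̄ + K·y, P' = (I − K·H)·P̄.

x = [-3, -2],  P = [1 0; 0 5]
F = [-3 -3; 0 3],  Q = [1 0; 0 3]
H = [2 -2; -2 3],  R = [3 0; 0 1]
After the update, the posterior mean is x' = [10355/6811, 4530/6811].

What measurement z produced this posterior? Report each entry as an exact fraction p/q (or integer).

z = [-2, -2]

x̄ = F·x = [15, -6]
P̄ = F·P·Fᵀ + Q = [55 -45; -45 48]
S = H·P̄·Hᵀ + R = [775 -958; -958 1193]
K = P̄·Hᵀ·S⁻¹ = [3890/6811 1725/6811; 2274/6811 3162/6811]
x' − x̄ = [-91810/6811, 45396/6811] = K·y
y = (KᵀK)⁻¹·Kᵀ·(x' − x̄) = [-44, 46]
z = y + H·x̄ = [-44, 46] + [42, -48] = [-2, -2]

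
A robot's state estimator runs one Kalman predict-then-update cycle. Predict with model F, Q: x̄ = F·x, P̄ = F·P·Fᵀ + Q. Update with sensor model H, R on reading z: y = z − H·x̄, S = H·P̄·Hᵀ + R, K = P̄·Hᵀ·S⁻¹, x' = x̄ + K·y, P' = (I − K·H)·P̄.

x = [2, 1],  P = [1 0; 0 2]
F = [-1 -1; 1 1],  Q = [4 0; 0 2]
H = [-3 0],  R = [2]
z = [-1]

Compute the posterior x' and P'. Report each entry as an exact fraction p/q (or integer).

x̄ = F·x = [-3, 3]
P̄ = F·P·Fᵀ + Q = [7 -3; -3 5]
y = z − H·x̄ = [-10]
S = H·P̄·Hᵀ + R = [65]
K = P̄·Hᵀ·S⁻¹ = [-21/65; 9/65]
x' = x̄ + K·y = [3/13, 21/13]
P' = (I − K·H)·P̄ = [14/65 -6/65; -6/65 244/65]

x' = [3/13, 21/13]
P' = [14/65 -6/65; -6/65 244/65]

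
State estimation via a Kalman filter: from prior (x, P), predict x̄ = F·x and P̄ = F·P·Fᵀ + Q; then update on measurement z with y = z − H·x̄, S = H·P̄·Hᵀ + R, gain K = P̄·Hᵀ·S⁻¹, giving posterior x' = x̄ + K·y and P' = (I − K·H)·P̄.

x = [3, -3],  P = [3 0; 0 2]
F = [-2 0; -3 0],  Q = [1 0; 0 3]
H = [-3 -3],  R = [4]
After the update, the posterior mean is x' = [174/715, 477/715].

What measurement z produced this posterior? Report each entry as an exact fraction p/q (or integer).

x̄ = F·x = [-6, -9]
P̄ = F·P·Fᵀ + Q = [13 18; 18 30]
S = H·P̄·Hᵀ + R = [715]
K = P̄·Hᵀ·S⁻¹ = [-93/715; -144/715]
x' − x̄ = [4464/715, 6912/715] = K·y
y = (KᵀK)⁻¹·Kᵀ·(x' − x̄) = [-48]
z = y + H·x̄ = [-48] + [45] = [-3]

z = [-3]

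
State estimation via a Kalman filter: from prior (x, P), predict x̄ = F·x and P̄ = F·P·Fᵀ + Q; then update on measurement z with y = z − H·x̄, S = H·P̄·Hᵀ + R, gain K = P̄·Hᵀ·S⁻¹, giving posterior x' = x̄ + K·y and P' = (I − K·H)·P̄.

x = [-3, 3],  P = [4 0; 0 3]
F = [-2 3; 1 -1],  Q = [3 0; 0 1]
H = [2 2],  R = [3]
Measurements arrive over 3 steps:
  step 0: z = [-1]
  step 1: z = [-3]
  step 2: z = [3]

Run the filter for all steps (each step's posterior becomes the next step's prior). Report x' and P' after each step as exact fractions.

step 0: x̄ = F·x = [15, -6]
step 0: P̄ = F·P·Fᵀ + Q = [46 -17; -17 8]
step 0: y = z − H·x̄ = [-19]
step 0: S = H·P̄·Hᵀ + R = [83]
step 0: K = P̄·Hᵀ·S⁻¹ = [58/83; -18/83]
step 0: x' = x̄ + K·y = [143/83, -156/83]
step 0: P' = (I − K·H)·P̄ = [454/83 -367/83; -367/83 340/83]
step 1: x̄ = F·x = [-754/83, 299/83]
step 1: P̄ = F·P·Fᵀ + Q = [9529/83 -3763/83; -3763/83 1611/83]
step 1: y = z − H·x̄ = [661/83]
step 1: S = H·P̄·Hᵀ + R = [14705/83]
step 1: K = P̄·Hᵀ·S⁻¹ = [11532/14705; -4304/14705]
step 1: x' = x̄ + K·y = [-41746/14705, 18697/14705]
step 1: P' = (I − K·H)·P̄ = [85987/14705 -68689/14705; -68689/14705 62233/14705]
step 2: x̄ = F·x = [139583/14705, -60443/14705]
step 2: P̄ = F·P·Fᵀ + Q = [1772428/14705 -702118/14705; -702118/14705 300303/14705]
step 2: y = z − H·x̄ = [-22833/2941]
step 2: S = H·P̄·Hᵀ + R = [543619/2941]
step 2: K = P̄·Hᵀ·S⁻¹ = [428124/543619; -160726/543619]
step 2: x' = x̄ + K·y = [9181637/2718095, -4933247/2718095]
step 2: P' = (I − K·H)·P̄ = [16006372/2718095 -12795442/2718095; -12795442/2718095 11589997/2718095]

step 0: x' = [143/83, -156/83], P' = [454/83 -367/83; -367/83 340/83]
step 1: x' = [-41746/14705, 18697/14705], P' = [85987/14705 -68689/14705; -68689/14705 62233/14705]
step 2: x' = [9181637/2718095, -4933247/2718095], P' = [16006372/2718095 -12795442/2718095; -12795442/2718095 11589997/2718095]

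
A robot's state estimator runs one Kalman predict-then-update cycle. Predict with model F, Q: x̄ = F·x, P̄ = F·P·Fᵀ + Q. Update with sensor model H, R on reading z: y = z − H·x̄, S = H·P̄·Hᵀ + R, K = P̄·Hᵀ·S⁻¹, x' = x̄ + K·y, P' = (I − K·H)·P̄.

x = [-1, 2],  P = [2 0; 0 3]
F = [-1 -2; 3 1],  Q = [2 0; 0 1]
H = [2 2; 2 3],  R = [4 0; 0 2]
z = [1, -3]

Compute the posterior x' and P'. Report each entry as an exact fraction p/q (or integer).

x' = [126/89, -319/178]
P' = [580/89 -422/89; -422/89 323/89]

x̄ = F·x = [-3, -1]
P̄ = F·P·Fᵀ + Q = [16 -12; -12 22]
y = z − H·x̄ = [9, 6]
S = H·P̄·Hᵀ + R = [60 76; 76 120]
K = P̄·Hᵀ·S⁻¹ = [79/89 -53/89; -99/178 125/178]
x' = x̄ + K·y = [126/89, -319/178]
P' = (I − K·H)·P̄ = [580/89 -422/89; -422/89 323/89]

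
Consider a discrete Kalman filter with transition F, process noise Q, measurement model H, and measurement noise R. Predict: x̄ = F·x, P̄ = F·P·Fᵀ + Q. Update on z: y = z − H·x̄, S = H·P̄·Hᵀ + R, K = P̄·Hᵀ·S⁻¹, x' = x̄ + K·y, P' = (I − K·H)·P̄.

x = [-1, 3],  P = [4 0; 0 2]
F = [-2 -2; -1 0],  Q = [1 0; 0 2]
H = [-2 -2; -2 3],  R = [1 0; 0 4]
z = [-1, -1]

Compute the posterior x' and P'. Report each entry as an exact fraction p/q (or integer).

x' = [178/523, 787/4707]
P' = [125/523 -46/523; -46/523 872/4707]

x̄ = F·x = [-4, 1]
P̄ = F·P·Fᵀ + Q = [25 8; 8 6]
y = z − H·x̄ = [-7, -12]
S = H·P̄·Hᵀ + R = [189 48; 48 62]
K = P̄·Hᵀ·S⁻¹ = [-158/523 -97/523; -916/4707 287/1569]
x' = x̄ + K·y = [178/523, 787/4707]
P' = (I − K·H)·P̄ = [125/523 -46/523; -46/523 872/4707]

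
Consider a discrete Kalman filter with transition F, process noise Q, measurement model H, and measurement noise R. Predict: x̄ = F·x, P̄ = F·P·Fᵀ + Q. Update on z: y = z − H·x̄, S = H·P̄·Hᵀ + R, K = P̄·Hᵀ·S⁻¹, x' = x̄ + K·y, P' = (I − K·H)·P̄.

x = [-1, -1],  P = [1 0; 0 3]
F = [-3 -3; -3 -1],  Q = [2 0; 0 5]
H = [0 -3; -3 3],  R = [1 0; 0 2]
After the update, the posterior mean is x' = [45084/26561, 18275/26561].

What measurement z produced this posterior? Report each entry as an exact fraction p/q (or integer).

x̄ = F·x = [6, 4]
P̄ = F·P·Fᵀ + Q = [38 18; 18 17]
S = H·P̄·Hᵀ + R = [154 9; 9 173]
K = P̄·Hᵀ·S⁻¹ = [-8802/26561 -8754/26561; -8796/26561 -3/26561]
x' − x̄ = [-114282/26561, -87969/26561] = K·y
y = (KᵀK)⁻¹·Kᵀ·(x' − x̄) = [10, 3]
z = y + H·x̄ = [10, 3] + [-12, -6] = [-2, -3]

z = [-2, -3]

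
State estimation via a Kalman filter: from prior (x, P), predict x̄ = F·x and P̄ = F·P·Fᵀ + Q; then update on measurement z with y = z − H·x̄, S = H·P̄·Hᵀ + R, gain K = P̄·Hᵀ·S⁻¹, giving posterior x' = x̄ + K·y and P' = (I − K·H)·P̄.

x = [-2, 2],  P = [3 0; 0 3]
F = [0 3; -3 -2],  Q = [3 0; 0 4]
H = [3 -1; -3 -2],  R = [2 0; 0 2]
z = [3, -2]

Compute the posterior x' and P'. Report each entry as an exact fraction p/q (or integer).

x̄ = F·x = [6, 2]
P̄ = F·P·Fᵀ + Q = [30 -18; -18 43]
y = z − H·x̄ = [-13, 20]
S = H·P̄·Hᵀ + R = [423 -130; -130 228]
K = P̄·Hᵀ·S⁻¹ = [27/122 -27/244; -6569/19886 -13073/39772]
x' = x̄ + K·y = [111/122, -5561/19886]
P' = (I − K·H)·P̄ = [15/122 -9/122; -9/122 8737/19886]

x' = [111/122, -5561/19886]
P' = [15/122 -9/122; -9/122 8737/19886]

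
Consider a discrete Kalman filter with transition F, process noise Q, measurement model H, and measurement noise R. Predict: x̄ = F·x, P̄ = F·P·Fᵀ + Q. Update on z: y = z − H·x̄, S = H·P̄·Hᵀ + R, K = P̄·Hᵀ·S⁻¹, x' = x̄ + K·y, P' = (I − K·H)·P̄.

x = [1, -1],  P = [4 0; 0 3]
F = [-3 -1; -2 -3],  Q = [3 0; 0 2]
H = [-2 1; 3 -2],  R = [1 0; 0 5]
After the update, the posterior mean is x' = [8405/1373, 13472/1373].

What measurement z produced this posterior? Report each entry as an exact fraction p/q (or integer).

z = [-3, -3]

x̄ = F·x = [-2, 1]
P̄ = F·P·Fᵀ + Q = [42 33; 33 45]
S = H·P̄·Hᵀ + R = [82 -111; -111 167]
K = P̄·Hᵀ·S⁻¹ = [-1857/1373 -741/1373; -2508/1373 -1593/1373]
x' − x̄ = [11151/1373, 12099/1373] = K·y
y = (KᵀK)⁻¹·Kᵀ·(x' − x̄) = [-8, 5]
z = y + H·x̄ = [-8, 5] + [5, -8] = [-3, -3]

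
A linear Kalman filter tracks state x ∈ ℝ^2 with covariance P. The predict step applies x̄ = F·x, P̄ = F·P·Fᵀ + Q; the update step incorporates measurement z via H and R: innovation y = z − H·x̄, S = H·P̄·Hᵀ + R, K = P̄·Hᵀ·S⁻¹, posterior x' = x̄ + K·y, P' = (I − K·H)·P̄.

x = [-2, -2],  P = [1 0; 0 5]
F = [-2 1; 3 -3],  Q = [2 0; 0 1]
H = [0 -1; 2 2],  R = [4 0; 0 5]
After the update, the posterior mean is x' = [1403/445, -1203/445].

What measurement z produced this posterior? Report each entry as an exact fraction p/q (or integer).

z = [3, 1]

x̄ = F·x = [2, 0]
P̄ = F·P·Fᵀ + Q = [11 -21; -21 55]
S = H·P̄·Hᵀ + R = [59 -68; -68 101]
K = P̄·Hᵀ·S⁻¹ = [761/1335 248/1335; -931/1335 272/1335]
x' − x̄ = [513/445, -1203/445] = K·y
y = (KᵀK)⁻¹·Kᵀ·(x' − x̄) = [3, -3]
z = y + H·x̄ = [3, -3] + [0, 4] = [3, 1]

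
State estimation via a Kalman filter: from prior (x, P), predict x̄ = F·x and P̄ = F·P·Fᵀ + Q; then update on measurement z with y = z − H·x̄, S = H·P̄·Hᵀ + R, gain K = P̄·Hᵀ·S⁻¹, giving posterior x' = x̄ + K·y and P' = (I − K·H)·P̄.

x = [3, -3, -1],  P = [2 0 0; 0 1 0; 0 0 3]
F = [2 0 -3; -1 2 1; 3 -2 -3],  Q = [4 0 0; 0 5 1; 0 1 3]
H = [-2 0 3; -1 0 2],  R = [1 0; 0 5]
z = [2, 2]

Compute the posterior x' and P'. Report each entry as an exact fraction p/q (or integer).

x̄ = F·x = [9, -10, 18]
P̄ = F·P·Fᵀ + Q = [39 -13 39; -13 14 -18; 39 -18 52]
y = z − H·x̄ = [-34, -25]
S = H·P̄·Hᵀ + R = [157 117; 117 96]
K = P̄·Hᵀ·S⁻¹ = [-273/461 520/461; 1/461 -335/1383; -39/461 1079/1383]
x' = x̄ + K·y = [431/461, -5557/1383, 1897/1383]
P' = (I − K·H)·P̄ = [8346/461 -1677/461 5473/461; -1677/461 11741/1383 -3353/1383; 5473/461 -3353/1383 10907/1383]

x' = [431/461, -5557/1383, 1897/1383]
P' = [8346/461 -1677/461 5473/461; -1677/461 11741/1383 -3353/1383; 5473/461 -3353/1383 10907/1383]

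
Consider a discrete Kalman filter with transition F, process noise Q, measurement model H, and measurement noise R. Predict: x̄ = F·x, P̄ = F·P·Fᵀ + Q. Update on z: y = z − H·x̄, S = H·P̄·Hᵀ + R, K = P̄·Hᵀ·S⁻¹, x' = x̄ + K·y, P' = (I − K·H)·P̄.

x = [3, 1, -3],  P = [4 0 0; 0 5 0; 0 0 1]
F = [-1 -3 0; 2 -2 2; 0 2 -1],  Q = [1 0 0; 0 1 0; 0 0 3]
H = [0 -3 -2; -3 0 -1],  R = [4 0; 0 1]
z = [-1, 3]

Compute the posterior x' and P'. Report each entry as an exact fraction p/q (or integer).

x̄ = F·x = [-6, -2, 5]
P̄ = F·P·Fᵀ + Q = [50 22 -30; 22 41 -22; -30 -22 24]
y = z − H·x̄ = [3, -10]
S = H·P̄·Hᵀ + R = [205 0; 0 295]
K = P̄·Hᵀ·S⁻¹ = [-6/205 -24/59; -79/205 -44/295; 18/205 66/295]
x' = x̄ + K·y = [-24432/12095, -20133/12095, 36601/12095]
P' = (I − K·H)·P̄ = [12226/12095 21644/12095 -31758/12095; 21644/12095 9660/2419 -63128/12095; -31758/12095 -63128/12095 92568/12095]

x' = [-24432/12095, -20133/12095, 36601/12095]
P' = [12226/12095 21644/12095 -31758/12095; 21644/12095 9660/2419 -63128/12095; -31758/12095 -63128/12095 92568/12095]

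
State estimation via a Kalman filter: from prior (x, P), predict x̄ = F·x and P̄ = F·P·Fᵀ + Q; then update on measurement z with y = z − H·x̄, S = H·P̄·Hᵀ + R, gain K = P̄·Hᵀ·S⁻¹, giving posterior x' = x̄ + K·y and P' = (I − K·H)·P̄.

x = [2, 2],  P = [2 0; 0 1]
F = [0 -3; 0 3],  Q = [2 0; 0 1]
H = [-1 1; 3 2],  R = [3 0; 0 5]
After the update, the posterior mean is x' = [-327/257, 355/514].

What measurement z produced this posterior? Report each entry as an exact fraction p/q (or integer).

x̄ = F·x = [-6, 6]
P̄ = F·P·Fᵀ + Q = [11 -9; -9 10]
S = H·P̄·Hᵀ + R = [42 -22; -22 36]
K = P̄·Hᵀ·S⁻¹ = [-195/514 95/514; 265/514 31/257]
x' − x̄ = [1215/257, -2729/514] = K·y
y = (KᵀK)⁻¹·Kᵀ·(x' − x̄) = [-11, 3]
z = y + H·x̄ = [-11, 3] + [12, -6] = [1, -3]

z = [1, -3]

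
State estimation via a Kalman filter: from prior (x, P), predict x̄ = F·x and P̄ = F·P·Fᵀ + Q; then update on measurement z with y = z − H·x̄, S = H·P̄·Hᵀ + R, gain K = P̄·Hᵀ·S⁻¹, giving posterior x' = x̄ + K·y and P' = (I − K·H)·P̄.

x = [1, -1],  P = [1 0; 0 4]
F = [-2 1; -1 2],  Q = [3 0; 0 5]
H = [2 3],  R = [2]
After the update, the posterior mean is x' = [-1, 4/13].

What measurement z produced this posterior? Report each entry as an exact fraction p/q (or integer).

z = [-1]

x̄ = F·x = [-3, -3]
P̄ = F·P·Fᵀ + Q = [11 10; 10 22]
S = H·P̄·Hᵀ + R = [364]
K = P̄·Hᵀ·S⁻¹ = [1/7; 43/182]
x' − x̄ = [2, 43/13] = K·y
y = (KᵀK)⁻¹·Kᵀ·(x' − x̄) = [14]
z = y + H·x̄ = [14] + [-15] = [-1]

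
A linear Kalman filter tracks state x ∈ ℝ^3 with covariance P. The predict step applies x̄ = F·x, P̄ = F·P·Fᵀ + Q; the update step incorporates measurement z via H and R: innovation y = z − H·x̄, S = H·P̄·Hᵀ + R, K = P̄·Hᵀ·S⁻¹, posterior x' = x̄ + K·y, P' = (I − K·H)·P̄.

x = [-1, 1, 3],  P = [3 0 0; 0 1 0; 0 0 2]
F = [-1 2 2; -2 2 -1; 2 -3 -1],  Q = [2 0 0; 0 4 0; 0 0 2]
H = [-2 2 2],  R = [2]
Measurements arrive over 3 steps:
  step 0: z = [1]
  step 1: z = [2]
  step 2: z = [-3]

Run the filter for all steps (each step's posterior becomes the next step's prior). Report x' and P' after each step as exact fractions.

step 0: x' = [18/35, 1, -1/7], P' = [109/35 6 -22/7; 6 22 -16; -22/7 -16 275/21]
step 1: x' = [1998/5099, 20463/5099, -13672/5099], P' = [21413/5099 82422/5099 -61716/5099; 82422/5099 494381/5099 -409423/5099; -61716/5099 -409423/5099 346961/5099]
step 2: x' = [1083953/477207, 3957523/477207, -3586435/477207], P' = [3628505/477207 18509128/477207 -14880472/477207; 18509128/477207 117950303/477207 -98767568/477207; -14880472/477207 -98767568/477207 83449694/477207]

step 0: x̄ = F·x = [9, 1, -8]
step 0: P̄ = F·P·Fᵀ + Q = [17 6 -16; 6 22 -16; -16 -16 25]
step 0: y = z − H·x̄ = [33]
step 0: S = H·P̄·Hᵀ + R = [210]
step 0: K = P̄·Hᵀ·S⁻¹ = [-9/35; 0; 5/21]
step 0: x' = x̄ + K·y = [18/35, 1, -1/7]
step 0: P' = (I − K·H)·P̄ = [109/35 6 -22/7; 6 22 -16; -22/7 -16 275/21]
step 1: x̄ = F·x = [6/5, 39/35, -64/35]
step 1: P̄ = F·P·Fᵀ + Q = [91/15 142/15 -152/15; 142/15 12703/105 -9173/105; -152/15 -9173/105 7363/105]
step 1: y = z − H·x̄ = [204/35]
step 1: S = H·P̄·Hᵀ + R = [10198/105]
step 1: K = P̄·Hᵀ·S⁻¹ = [-707/5099; 2536/5099; -746/5099]
step 1: x' = x̄ + K·y = [1998/5099, 20463/5099, -13672/5099]
step 1: P' = (I − K·H)·P̄ = [21413/5099 82422/5099 -61716/5099; 82422/5099 494381/5099 -409423/5099; -61716/5099 -409423/5099 346961/5099]
step 2: x̄ = F·x = [11584/5099, 50602/5099, -43721/5099]
step 2: P̄ = F·P·Fᵀ + Q = [38771/5099 198198/5099 -159276/5099; 198198/5099 3161985/5099 -2290180/5099; -159276/5099 -2290180/5099 1693502/5099]
step 2: y = z − H·x̄ = [-5891/5099]
step 2: S = H·P̄·Hᵀ + R = [954414/5099]
step 2: K = P̄·Hᵀ·S⁻¹ = [151/477207; 673607/477207; -437402/477207]
step 2: x' = x̄ + K·y = [1083953/477207, 3957523/477207, -3586435/477207]
step 2: P' = (I − K·H)·P̄ = [3628505/477207 18509128/477207 -14880472/477207; 18509128/477207 117950303/477207 -98767568/477207; -14880472/477207 -98767568/477207 83449694/477207]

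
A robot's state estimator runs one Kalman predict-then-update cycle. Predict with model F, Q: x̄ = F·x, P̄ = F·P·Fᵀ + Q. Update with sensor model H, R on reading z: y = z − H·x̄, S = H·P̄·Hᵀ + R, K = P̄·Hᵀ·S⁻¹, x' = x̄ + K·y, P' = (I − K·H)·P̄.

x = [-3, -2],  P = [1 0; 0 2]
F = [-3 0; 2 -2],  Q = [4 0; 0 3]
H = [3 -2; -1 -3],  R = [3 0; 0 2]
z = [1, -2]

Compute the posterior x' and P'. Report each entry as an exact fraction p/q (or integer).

x̄ = F·x = [9, -2]
P̄ = F·P·Fᵀ + Q = [13 -6; -6 15]
y = z − H·x̄ = [-30, 1]
S = H·P̄·Hᵀ + R = [252 93; 93 114]
K = P̄·Hᵀ·S⁻¹ = [1783/6693 -387/2231; -205/2231 -596/2231]
x' = x̄ + K·y = [1862/2231, 1092/2231]
P' = (I − K·H)·P̄ = [627/2231 49/2231; 49/2231 381/2231]

x' = [1862/2231, 1092/2231]
P' = [627/2231 49/2231; 49/2231 381/2231]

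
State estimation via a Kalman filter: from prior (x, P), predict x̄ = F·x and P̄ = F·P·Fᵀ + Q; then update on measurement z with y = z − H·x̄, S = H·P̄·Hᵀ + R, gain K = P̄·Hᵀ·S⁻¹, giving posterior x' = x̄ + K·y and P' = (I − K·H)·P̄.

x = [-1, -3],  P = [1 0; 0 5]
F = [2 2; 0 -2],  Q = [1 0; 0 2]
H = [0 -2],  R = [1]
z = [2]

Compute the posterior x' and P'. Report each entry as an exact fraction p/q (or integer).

x̄ = F·x = [-8, 6]
P̄ = F·P·Fᵀ + Q = [25 -20; -20 22]
y = z − H·x̄ = [14]
S = H·P̄·Hᵀ + R = [89]
K = P̄·Hᵀ·S⁻¹ = [40/89; -44/89]
x' = x̄ + K·y = [-152/89, -82/89]
P' = (I − K·H)·P̄ = [625/89 -20/89; -20/89 22/89]

x' = [-152/89, -82/89]
P' = [625/89 -20/89; -20/89 22/89]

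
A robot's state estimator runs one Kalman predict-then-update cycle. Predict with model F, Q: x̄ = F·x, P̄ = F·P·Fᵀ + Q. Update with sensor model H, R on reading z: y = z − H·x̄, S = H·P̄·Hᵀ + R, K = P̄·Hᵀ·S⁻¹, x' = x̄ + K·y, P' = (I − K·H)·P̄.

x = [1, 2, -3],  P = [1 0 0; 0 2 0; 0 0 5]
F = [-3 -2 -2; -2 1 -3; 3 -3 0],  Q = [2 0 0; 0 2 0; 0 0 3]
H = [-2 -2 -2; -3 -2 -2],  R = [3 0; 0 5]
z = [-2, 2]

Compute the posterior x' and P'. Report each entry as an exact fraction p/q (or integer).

x̄ = F·x = [-1, 9, -3]
P̄ = F·P·Fᵀ + Q = [39 32 3; 32 53 -12; 3 -12 30]
y = z − H·x̄ = [8, 11]
S = H·P̄·Hᵀ + R = [675 820; 820 1012]
K = P̄·Hᵀ·S⁻¹ = [891/2675 -973/2140; -448/2675 -43/1070; -1401/2675 813/2140]
x' = x̄ + K·y = [-35703/10700, 38617/5350, -32217/10700]
P' = (I − K·H)·P̄ = [35017/10700 -1613/5350 -37137/10700; -1613/5350 57232/2675 -111507/5350; -37137/10700 -111507/5350 268557/10700]

x' = [-35703/10700, 38617/5350, -32217/10700]
P' = [35017/10700 -1613/5350 -37137/10700; -1613/5350 57232/2675 -111507/5350; -37137/10700 -111507/5350 268557/10700]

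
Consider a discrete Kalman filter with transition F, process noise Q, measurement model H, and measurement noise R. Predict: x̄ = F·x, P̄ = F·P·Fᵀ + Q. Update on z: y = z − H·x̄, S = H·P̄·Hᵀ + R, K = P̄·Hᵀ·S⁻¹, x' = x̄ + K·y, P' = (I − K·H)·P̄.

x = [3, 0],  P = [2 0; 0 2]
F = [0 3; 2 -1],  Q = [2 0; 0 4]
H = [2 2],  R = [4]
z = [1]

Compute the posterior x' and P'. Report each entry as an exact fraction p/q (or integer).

x' = [-77/23, 94/23]
P' = [264/23 -250/23; -250/23 258/23]

x̄ = F·x = [0, 6]
P̄ = F·P·Fᵀ + Q = [20 -6; -6 14]
y = z − H·x̄ = [-11]
S = H·P̄·Hᵀ + R = [92]
K = P̄·Hᵀ·S⁻¹ = [7/23; 4/23]
x' = x̄ + K·y = [-77/23, 94/23]
P' = (I − K·H)·P̄ = [264/23 -250/23; -250/23 258/23]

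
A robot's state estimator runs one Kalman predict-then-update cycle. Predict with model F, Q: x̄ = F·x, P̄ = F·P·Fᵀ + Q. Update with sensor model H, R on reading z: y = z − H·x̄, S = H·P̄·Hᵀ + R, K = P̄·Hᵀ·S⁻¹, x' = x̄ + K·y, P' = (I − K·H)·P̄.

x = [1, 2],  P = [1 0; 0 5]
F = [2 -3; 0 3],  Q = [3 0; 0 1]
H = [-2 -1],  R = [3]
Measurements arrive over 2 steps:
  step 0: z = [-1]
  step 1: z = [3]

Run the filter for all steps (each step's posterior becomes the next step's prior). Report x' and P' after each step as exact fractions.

step 0: x̄ = F·x = [-4, 6]
step 0: P̄ = F·P·Fᵀ + Q = [52 -45; -45 46]
step 0: y = z − H·x̄ = [-3]
step 0: S = H·P̄·Hᵀ + R = [77]
step 0: K = P̄·Hᵀ·S⁻¹ = [-59/77; 4/7]
step 0: x' = x̄ + K·y = [-131/77, 30/7]
step 0: P' = (I − K·H)·P̄ = [523/77 -79/7; -79/7 146/7]
step 1: x̄ = F·x = [-1252/77, 90/7]
step 1: P̄ = F·P·Fᵀ + Q = [27205/77 -1788/7; -1788/7 1321/7]
step 1: y = z − H·x̄ = [-1283/77]
step 1: S = H·P̄·Hᵀ + R = [44910/77]
step 1: K = P̄·Hᵀ·S⁻¹ = [-17371/22455; 4961/8982]
step 1: x' = x̄ + K·y = [-75671/22455, 32821/8982]
step 1: P' = (I − K·H)·P̄ = [95909/22455 -27941/4491; -27941/4491 96881/8982]

step 0: x' = [-131/77, 30/7], P' = [523/77 -79/7; -79/7 146/7]
step 1: x' = [-75671/22455, 32821/8982], P' = [95909/22455 -27941/4491; -27941/4491 96881/8982]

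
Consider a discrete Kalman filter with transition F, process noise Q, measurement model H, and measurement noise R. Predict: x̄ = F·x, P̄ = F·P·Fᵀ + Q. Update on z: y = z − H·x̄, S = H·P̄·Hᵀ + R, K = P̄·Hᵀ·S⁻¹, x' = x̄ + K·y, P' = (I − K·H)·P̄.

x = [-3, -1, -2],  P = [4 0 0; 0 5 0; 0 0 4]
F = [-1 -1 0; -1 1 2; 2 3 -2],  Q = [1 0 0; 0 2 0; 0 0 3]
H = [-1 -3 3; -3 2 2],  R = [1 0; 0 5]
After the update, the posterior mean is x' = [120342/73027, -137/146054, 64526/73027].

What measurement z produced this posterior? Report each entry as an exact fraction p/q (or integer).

z = [1, -3]

x̄ = F·x = [4, -2, -5]
P̄ = F·P·Fᵀ + Q = [10 -1 -23; -1 27 -9; -23 -9 80]
S = H·P̄·Hᵀ + R = [1268 594; 594 739]
K = P̄·Hᵀ·S⁻¹ = [-1229/73027 -6720/73027; -102239/584216 56505/292108; 11122/73027 11911/73027]
x' − x̄ = [-171766/73027, 291971/146054, 429661/73027] = K·y
y = (KᵀK)⁻¹·Kᵀ·(x' − x̄) = [14, 23]
z = y + H·x̄ = [14, 23] + [-13, -26] = [1, -3]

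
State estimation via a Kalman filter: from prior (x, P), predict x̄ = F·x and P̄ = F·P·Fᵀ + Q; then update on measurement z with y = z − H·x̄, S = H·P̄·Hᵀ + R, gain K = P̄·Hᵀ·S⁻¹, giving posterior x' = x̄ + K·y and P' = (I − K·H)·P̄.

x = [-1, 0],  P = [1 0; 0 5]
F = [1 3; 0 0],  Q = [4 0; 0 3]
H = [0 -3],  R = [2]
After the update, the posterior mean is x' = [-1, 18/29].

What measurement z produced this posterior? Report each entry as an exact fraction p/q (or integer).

x̄ = F·x = [-1, 0]
P̄ = F·P·Fᵀ + Q = [50 0; 0 3]
S = H·P̄·Hᵀ + R = [29]
K = P̄·Hᵀ·S⁻¹ = [0; -9/29]
x' − x̄ = [0, 18/29] = K·y
y = (KᵀK)⁻¹·Kᵀ·(x' − x̄) = [-2]
z = y + H·x̄ = [-2] + [0] = [-2]

z = [-2]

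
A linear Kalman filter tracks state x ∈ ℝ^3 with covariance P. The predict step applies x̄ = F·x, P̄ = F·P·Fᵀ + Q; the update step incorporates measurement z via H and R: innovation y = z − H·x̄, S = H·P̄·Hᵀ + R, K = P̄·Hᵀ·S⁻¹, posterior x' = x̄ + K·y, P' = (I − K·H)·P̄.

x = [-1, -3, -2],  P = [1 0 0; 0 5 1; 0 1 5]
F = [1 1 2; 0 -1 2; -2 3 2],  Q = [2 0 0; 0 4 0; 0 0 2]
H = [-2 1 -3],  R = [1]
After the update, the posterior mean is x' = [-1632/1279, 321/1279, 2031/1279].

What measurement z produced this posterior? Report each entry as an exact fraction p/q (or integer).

z = [-2]

x̄ = F·x = [-8, -1, -11]
P̄ = F·P·Fᵀ + Q = [32 15 41; 15 25 9; 41 9 83]
S = H·P̄·Hᵀ + R = [1279]
K = P̄·Hᵀ·S⁻¹ = [-172/1279; -32/1279; -322/1279]
x' − x̄ = [8600/1279, 1600/1279, 16100/1279] = K·y
y = (KᵀK)⁻¹·Kᵀ·(x' − x̄) = [-50]
z = y + H·x̄ = [-50] + [48] = [-2]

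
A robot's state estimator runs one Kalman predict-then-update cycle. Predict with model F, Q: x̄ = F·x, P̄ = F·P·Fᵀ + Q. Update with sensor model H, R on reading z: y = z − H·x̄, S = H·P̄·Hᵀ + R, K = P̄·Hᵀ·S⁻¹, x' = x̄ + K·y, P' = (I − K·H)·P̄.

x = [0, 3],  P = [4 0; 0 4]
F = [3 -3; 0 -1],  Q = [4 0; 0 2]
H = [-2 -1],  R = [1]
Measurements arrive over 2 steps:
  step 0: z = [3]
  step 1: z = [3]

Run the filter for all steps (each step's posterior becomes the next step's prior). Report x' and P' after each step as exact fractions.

step 0: x̄ = F·x = [-9, -3]
step 0: P̄ = F·P·Fᵀ + Q = [76 12; 12 6]
step 0: y = z − H·x̄ = [-18]
step 0: S = H·P̄·Hᵀ + R = [359]
step 0: K = P̄·Hᵀ·S⁻¹ = [-164/359; -30/359]
step 0: x' = x̄ + K·y = [-279/359, -537/359]
step 0: P' = (I − K·H)·P̄ = [388/359 -612/359; -612/359 1254/359]
step 1: x̄ = F·x = [774/359, 537/359]
step 1: P̄ = F·P·Fᵀ + Q = [27230/359 5598/359; 5598/359 1972/359]
step 1: y = z − H·x̄ = [3162/359]
step 1: S = H·P̄·Hᵀ + R = [133643/359]
step 1: K = P̄·Hᵀ·S⁻¹ = [-60058/133643; -13168/133643]
step 1: x' = x̄ + K·y = [-240846/133643, 83925/133643]
step 1: P' = (I − K·H)·P̄ = [89514/133643 -118970/133643; -118970/133643 251108/133643]

step 0: x' = [-279/359, -537/359], P' = [388/359 -612/359; -612/359 1254/359]
step 1: x' = [-240846/133643, 83925/133643], P' = [89514/133643 -118970/133643; -118970/133643 251108/133643]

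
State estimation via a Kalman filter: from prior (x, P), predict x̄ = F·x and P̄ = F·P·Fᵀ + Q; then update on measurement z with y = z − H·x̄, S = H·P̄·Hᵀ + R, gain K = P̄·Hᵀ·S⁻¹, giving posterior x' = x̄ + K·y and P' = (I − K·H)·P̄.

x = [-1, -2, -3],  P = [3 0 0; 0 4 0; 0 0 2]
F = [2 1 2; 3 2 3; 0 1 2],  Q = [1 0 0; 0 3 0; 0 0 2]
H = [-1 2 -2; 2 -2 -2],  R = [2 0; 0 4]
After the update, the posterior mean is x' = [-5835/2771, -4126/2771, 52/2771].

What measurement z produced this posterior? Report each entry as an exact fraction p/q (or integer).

z = [-1, -2]

x̄ = F·x = [-10, -16, -8]
P̄ = F·P·Fᵀ + Q = [25 38 12; 38 64 20; 12 20 14]
S = H·P̄·Hᵀ + R = [75 -46; -46 176]
K = P̄·Hᵀ·S⁻¹ = [613/2771 -627/2771; 1142/2771 -1150/2771; -506/2771 -825/2771]
x' − x̄ = [21875/2771, 40210/2771, 22220/2771] = K·y
y = (KᵀK)⁻¹·Kᵀ·(x' − x̄) = [5, -30]
z = y + H·x̄ = [5, -30] + [-6, 28] = [-1, -2]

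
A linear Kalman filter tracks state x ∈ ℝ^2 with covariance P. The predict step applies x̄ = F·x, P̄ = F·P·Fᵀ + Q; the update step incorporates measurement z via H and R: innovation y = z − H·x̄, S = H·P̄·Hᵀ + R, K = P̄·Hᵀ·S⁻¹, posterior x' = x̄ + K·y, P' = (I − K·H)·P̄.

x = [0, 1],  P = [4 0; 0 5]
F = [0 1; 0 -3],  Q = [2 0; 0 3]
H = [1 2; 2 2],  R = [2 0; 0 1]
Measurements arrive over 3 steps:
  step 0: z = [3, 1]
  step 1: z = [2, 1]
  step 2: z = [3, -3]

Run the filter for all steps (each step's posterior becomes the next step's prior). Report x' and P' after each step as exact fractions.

step 0: x' = [-891/785, 279/157], P' = [1346/785 -228/157; -228/157 219/157]
step 1: x' = [3120/43439, 23730/43439], P' = [67558/43439 -56724/43439; -56724/43439 54753/43439]
step 2: x' = [-31814313/11195293, 20992113/11195293], P' = [17208626/11195293 -14432988/11195293; -14432988/11195293 13940211/11195293]

step 0: x̄ = F·x = [1, -3]
step 0: P̄ = F·P·Fᵀ + Q = [7 -15; -15 48]
step 0: y = z − H·x̄ = [8, 5]
step 0: S = H·P̄·Hᵀ + R = [141 116; 116 101]
step 0: K = P̄·Hᵀ·S⁻¹ = [-467/785 412/785; 105/157 -18/157]
step 0: x' = x̄ + K·y = [-891/785, 279/157]
step 0: P' = (I − K·H)·P̄ = [1346/785 -228/157; -228/157 219/157]
step 1: x̄ = F·x = [279/157, -837/157]
step 1: P̄ = F·P·Fᵀ + Q = [533/157 -657/157; -657/157 2442/157]
step 1: y = z − H·x̄ = [1709/157, 1273/157]
step 1: S = H·P̄·Hᵀ + R = [7987/157 6892/157; 6892/157 6801/157]
step 1: K = P̄·Hᵀ·S⁻¹ = [-22945/43439 21668/43439; 26391/43439 -3942/43439]
step 1: x' = x̄ + K·y = [3120/43439, 23730/43439]
step 1: P' = (I − K·H)·P̄ = [67558/43439 -56724/43439; -56724/43439 54753/43439]
step 2: x̄ = F·x = [23730/43439, -71190/43439]
step 2: P̄ = F·P·Fᵀ + Q = [141631/43439 -164259/43439; -164259/43439 623094/43439]
step 2: y = z − H·x̄ = [248967/43439, -35397/43439]
step 2: S = H·P̄·Hᵀ + R = [2063849/43439 1790084/43439; 1790084/43439 1788267/43439]
step 2: K = P̄·Hᵀ·S⁻¹ = [-5828675/11195293 5551276/11195293; 6723717/11195293 -985554/11195293]
step 2: x' = x̄ + K·y = [-31814313/11195293, 20992113/11195293]
step 2: P' = (I − K·H)·P̄ = [17208626/11195293 -14432988/11195293; -14432988/11195293 13940211/11195293]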